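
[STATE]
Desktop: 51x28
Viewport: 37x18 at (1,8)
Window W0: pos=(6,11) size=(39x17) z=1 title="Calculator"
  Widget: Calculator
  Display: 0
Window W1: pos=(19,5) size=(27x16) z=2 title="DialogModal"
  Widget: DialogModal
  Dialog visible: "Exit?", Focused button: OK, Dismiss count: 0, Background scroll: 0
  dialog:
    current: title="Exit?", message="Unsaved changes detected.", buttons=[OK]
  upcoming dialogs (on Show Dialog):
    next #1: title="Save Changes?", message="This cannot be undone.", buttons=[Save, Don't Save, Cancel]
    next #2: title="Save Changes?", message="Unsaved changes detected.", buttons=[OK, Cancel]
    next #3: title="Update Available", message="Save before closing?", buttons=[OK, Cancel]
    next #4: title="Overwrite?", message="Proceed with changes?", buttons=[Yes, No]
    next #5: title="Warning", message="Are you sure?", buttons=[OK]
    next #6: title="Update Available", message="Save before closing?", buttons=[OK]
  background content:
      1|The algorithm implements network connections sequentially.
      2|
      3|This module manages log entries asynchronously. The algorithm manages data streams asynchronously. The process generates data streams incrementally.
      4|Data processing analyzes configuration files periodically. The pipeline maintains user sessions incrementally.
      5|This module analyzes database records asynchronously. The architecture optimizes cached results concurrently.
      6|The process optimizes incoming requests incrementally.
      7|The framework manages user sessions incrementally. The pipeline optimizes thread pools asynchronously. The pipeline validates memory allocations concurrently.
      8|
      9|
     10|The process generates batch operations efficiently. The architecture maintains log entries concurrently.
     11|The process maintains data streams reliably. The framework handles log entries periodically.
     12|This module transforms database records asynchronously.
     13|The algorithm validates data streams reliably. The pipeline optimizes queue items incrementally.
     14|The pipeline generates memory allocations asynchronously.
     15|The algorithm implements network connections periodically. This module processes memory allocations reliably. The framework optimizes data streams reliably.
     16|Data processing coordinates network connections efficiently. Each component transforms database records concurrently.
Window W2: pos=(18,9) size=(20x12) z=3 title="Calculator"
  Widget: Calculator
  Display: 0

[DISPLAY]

                  ┃The algorithm impl
                 ┏━━━━━━━━━━━━━━━━━━┓
                 ┃ Calculator       ┃
     ┏━━━━━━━━━━━┠──────────────────┨
     ┃ Calculator┃                 0┃
     ┠───────────┃┌───┬───┬───┬───┐ ┃
     ┃           ┃│ 7 │ 8 │ 9 │ ÷ │ ┃
     ┃┌───┬───┬──┃├───┼───┼───┼───┤ ┃
     ┃│ 7 │ 8 │ 9┃│ 4 │ 5 │ 6 │ × │ ┃
     ┃├───┼───┼──┃├───┼───┼───┼───┤ ┃
     ┃│ 4 │ 5 │ 6┃│ 1 │ 2 │ 3 │ - │ ┃
     ┃├───┼───┼──┃└───┴───┴───┴───┘ ┃
     ┃│ 1 │ 2 │ 3┗━━━━━━━━━━━━━━━━━━┛
     ┃├───┼───┼───┼───┤              
     ┃│ 0 │ . │ = │ + │              
     ┃├───┼───┼───┼───┤              
     ┃│ C │ MC│ MR│ M+│              
     ┃└───┴───┴───┴───┘              


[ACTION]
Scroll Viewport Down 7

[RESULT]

                 ┃ Calculator       ┃
     ┏━━━━━━━━━━━┠──────────────────┨
     ┃ Calculator┃                 0┃
     ┠───────────┃┌───┬───┬───┬───┐ ┃
     ┃           ┃│ 7 │ 8 │ 9 │ ÷ │ ┃
     ┃┌───┬───┬──┃├───┼───┼───┼───┤ ┃
     ┃│ 7 │ 8 │ 9┃│ 4 │ 5 │ 6 │ × │ ┃
     ┃├───┼───┼──┃├───┼───┼───┼───┤ ┃
     ┃│ 4 │ 5 │ 6┃│ 1 │ 2 │ 3 │ - │ ┃
     ┃├───┼───┼──┃└───┴───┴───┴───┘ ┃
     ┃│ 1 │ 2 │ 3┗━━━━━━━━━━━━━━━━━━┛
     ┃├───┼───┼───┼───┤              
     ┃│ 0 │ . │ = │ + │              
     ┃├───┼───┼───┼───┤              
     ┃│ C │ MC│ MR│ M+│              
     ┃└───┴───┴───┴───┘              
     ┃                               
     ┗━━━━━━━━━━━━━━━━━━━━━━━━━━━━━━━


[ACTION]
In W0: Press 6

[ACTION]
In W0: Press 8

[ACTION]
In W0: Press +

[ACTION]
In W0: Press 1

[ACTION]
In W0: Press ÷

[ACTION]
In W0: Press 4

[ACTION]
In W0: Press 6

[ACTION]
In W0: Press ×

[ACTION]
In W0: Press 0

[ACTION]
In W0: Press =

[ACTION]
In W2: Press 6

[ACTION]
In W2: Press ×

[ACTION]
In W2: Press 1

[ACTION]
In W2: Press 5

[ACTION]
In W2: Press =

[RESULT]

                 ┃ Calculator       ┃
     ┏━━━━━━━━━━━┠──────────────────┨
     ┃ Calculator┃                90┃
     ┠───────────┃┌───┬───┬───┬───┐ ┃
     ┃           ┃│ 7 │ 8 │ 9 │ ÷ │ ┃
     ┃┌───┬───┬──┃├───┼───┼───┼───┤ ┃
     ┃│ 7 │ 8 │ 9┃│ 4 │ 5 │ 6 │ × │ ┃
     ┃├───┼───┼──┃├───┼───┼───┼───┤ ┃
     ┃│ 4 │ 5 │ 6┃│ 1 │ 2 │ 3 │ - │ ┃
     ┃├───┼───┼──┃└───┴───┴───┴───┘ ┃
     ┃│ 1 │ 2 │ 3┗━━━━━━━━━━━━━━━━━━┛
     ┃├───┼───┼───┼───┤              
     ┃│ 0 │ . │ = │ + │              
     ┃├───┼───┼───┼───┤              
     ┃│ C │ MC│ MR│ M+│              
     ┃└───┴───┴───┴───┘              
     ┃                               
     ┗━━━━━━━━━━━━━━━━━━━━━━━━━━━━━━━


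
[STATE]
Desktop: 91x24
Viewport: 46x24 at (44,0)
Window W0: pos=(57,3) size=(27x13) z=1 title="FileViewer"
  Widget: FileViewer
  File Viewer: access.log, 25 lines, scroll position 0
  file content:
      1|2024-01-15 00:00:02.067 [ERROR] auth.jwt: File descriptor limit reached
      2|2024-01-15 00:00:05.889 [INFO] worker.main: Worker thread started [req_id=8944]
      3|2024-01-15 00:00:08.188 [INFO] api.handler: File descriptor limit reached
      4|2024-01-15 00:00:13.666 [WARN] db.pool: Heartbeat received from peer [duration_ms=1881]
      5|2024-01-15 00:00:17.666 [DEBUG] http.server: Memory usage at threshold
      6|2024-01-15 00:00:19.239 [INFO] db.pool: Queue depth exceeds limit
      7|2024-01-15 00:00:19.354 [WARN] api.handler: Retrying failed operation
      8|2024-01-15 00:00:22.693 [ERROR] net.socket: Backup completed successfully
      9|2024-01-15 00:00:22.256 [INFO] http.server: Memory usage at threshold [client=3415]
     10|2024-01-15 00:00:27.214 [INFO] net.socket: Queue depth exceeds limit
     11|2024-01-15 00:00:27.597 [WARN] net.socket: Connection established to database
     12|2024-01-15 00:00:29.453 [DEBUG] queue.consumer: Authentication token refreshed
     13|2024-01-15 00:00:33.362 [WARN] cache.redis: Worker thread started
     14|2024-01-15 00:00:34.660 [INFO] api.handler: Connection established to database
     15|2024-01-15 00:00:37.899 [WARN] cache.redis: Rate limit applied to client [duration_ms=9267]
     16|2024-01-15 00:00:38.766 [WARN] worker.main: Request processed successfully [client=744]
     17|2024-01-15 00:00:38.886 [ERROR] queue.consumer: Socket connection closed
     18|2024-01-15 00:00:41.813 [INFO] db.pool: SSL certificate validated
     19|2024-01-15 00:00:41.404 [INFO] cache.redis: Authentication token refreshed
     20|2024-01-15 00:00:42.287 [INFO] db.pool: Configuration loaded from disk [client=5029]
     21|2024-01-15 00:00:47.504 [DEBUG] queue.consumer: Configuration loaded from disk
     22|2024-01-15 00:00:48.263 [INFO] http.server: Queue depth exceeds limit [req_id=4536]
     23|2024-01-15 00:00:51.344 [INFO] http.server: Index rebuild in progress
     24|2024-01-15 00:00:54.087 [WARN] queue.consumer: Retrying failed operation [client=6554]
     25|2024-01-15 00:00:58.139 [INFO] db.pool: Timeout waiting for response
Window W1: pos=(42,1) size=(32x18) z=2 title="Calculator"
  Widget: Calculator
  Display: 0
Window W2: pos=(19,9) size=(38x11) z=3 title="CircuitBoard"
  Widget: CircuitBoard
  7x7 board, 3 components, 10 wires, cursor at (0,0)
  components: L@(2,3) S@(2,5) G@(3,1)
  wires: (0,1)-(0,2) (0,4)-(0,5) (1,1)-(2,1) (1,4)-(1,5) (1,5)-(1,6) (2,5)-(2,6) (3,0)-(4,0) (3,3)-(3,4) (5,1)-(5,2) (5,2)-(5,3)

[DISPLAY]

                                              
━━━━━━━━━━━━━━━━━━━━━━━━━━━━━┓                
Calculator                   ┃                
─────────────────────────────┨━━━━━━━━━┓      
                            0┃         ┃      
───┬───┬───┬───┐             ┃─────────┨      
 7 │ 8 │ 9 │ ÷ │             ┃:02.067 ▲┃      
───┼───┼───┼───┤             ┃:05.889 █┃      
 4 │ 5 │ 6 │ × │             ┃:08.188 ░┃      
━━━━━━━━━━━━┓──┤             ┃:13.666 ░┃      
            ┃- │             ┃:17.666 ░┃      
────────────┨──┤             ┃:19.239 ░┃      
            ┃+ │             ┃:19.354 ░┃      
·           ┃──┤             ┃:22.693 ░┃      
            ┃M+│             ┃:22.256 ▼┃      
· ─ ·       ┃──┘             ┃━━━━━━━━━┛      
            ┃                ┃                
S ─ ·       ┃                ┃                
            ┃━━━━━━━━━━━━━━━━┛                
━━━━━━━━━━━━┛                                 
                                              
                                              
                                              
                                              


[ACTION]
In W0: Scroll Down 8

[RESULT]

                                              
━━━━━━━━━━━━━━━━━━━━━━━━━━━━━┓                
Calculator                   ┃                
─────────────────────────────┨━━━━━━━━━┓      
                            0┃         ┃      
───┬───┬───┬───┐             ┃─────────┨      
 7 │ 8 │ 9 │ ÷ │             ┃:22.256 ▲┃      
───┼───┼───┼───┤             ┃:27.214 ░┃      
 4 │ 5 │ 6 │ × │             ┃:27.597 ░┃      
━━━━━━━━━━━━┓──┤             ┃:29.453 ░┃      
            ┃- │             ┃:33.362 █┃      
────────────┨──┤             ┃:34.660 ░┃      
            ┃+ │             ┃:37.899 ░┃      
·           ┃──┤             ┃:38.766 ░┃      
            ┃M+│             ┃:38.886 ▼┃      
· ─ ·       ┃──┘             ┃━━━━━━━━━┛      
            ┃                ┃                
S ─ ·       ┃                ┃                
            ┃━━━━━━━━━━━━━━━━┛                
━━━━━━━━━━━━┛                                 
                                              
                                              
                                              
                                              


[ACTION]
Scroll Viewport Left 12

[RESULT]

                                              
          ┏━━━━━━━━━━━━━━━━━━━━━━━━━━━━━━┓    
          ┃ Calculator                   ┃    
          ┠──────────────────────────────┨━━━━
          ┃                             0┃    
          ┃┌───┬───┬───┬───┐             ┃────
          ┃│ 7 │ 8 │ 9 │ ÷ │             ┃:22.
          ┃├───┼───┼───┼───┤             ┃:27.
          ┃│ 4 │ 5 │ 6 │ × │             ┃:27.
━━━━━━━━━━━━━━━━━━━━━━━━┓──┤             ┃:29.
d                       ┃- │             ┃:33.
────────────────────────┨──┤             ┃:34.
 5 6                    ┃+ │             ┃:37.
·       · ─ ·           ┃──┤             ┃:38.
                        ┃M+│             ┃:38.
        · ─ · ─ ·       ┃──┘             ┃━━━━
                        ┃                ┃    
    L       S ─ ·       ┃                ┃    
                        ┃━━━━━━━━━━━━━━━━┛    
━━━━━━━━━━━━━━━━━━━━━━━━┛                     
                                              
                                              
                                              
                                              


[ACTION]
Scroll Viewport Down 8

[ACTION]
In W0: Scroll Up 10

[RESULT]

                                              
          ┏━━━━━━━━━━━━━━━━━━━━━━━━━━━━━━┓    
          ┃ Calculator                   ┃    
          ┠──────────────────────────────┨━━━━
          ┃                             0┃    
          ┃┌───┬───┬───┬───┐             ┃────
          ┃│ 7 │ 8 │ 9 │ ÷ │             ┃:02.
          ┃├───┼───┼───┼───┤             ┃:05.
          ┃│ 4 │ 5 │ 6 │ × │             ┃:08.
━━━━━━━━━━━━━━━━━━━━━━━━┓──┤             ┃:13.
d                       ┃- │             ┃:17.
────────────────────────┨──┤             ┃:19.
 5 6                    ┃+ │             ┃:19.
·       · ─ ·           ┃──┤             ┃:22.
                        ┃M+│             ┃:22.
        · ─ · ─ ·       ┃──┘             ┃━━━━
                        ┃                ┃    
    L       S ─ ·       ┃                ┃    
                        ┃━━━━━━━━━━━━━━━━┛    
━━━━━━━━━━━━━━━━━━━━━━━━┛                     
                                              
                                              
                                              
                                              


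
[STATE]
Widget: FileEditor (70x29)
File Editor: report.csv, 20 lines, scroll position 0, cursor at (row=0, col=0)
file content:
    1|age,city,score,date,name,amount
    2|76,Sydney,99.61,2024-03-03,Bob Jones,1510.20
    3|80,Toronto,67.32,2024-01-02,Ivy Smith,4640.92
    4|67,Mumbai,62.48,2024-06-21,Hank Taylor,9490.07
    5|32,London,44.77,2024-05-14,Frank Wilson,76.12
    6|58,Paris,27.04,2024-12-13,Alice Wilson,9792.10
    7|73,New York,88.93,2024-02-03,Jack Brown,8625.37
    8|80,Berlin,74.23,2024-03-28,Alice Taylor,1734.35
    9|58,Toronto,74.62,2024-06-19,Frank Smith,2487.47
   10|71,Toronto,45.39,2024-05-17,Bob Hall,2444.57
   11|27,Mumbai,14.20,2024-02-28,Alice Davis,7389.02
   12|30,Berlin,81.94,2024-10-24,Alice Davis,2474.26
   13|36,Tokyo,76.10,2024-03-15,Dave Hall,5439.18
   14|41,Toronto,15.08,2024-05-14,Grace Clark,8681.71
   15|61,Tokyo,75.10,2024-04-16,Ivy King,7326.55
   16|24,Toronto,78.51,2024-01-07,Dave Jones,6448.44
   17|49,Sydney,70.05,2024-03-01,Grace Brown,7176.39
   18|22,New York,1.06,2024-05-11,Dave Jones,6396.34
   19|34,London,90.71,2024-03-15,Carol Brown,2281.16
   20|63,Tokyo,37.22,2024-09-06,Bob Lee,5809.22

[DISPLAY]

█ge,city,score,date,name,amount                                      ▲
76,Sydney,99.61,2024-03-03,Bob Jones,1510.20                         █
80,Toronto,67.32,2024-01-02,Ivy Smith,4640.92                        ░
67,Mumbai,62.48,2024-06-21,Hank Taylor,9490.07                       ░
32,London,44.77,2024-05-14,Frank Wilson,76.12                        ░
58,Paris,27.04,2024-12-13,Alice Wilson,9792.10                       ░
73,New York,88.93,2024-02-03,Jack Brown,8625.37                      ░
80,Berlin,74.23,2024-03-28,Alice Taylor,1734.35                      ░
58,Toronto,74.62,2024-06-19,Frank Smith,2487.47                      ░
71,Toronto,45.39,2024-05-17,Bob Hall,2444.57                         ░
27,Mumbai,14.20,2024-02-28,Alice Davis,7389.02                       ░
30,Berlin,81.94,2024-10-24,Alice Davis,2474.26                       ░
36,Tokyo,76.10,2024-03-15,Dave Hall,5439.18                          ░
41,Toronto,15.08,2024-05-14,Grace Clark,8681.71                      ░
61,Tokyo,75.10,2024-04-16,Ivy King,7326.55                           ░
24,Toronto,78.51,2024-01-07,Dave Jones,6448.44                       ░
49,Sydney,70.05,2024-03-01,Grace Brown,7176.39                       ░
22,New York,1.06,2024-05-11,Dave Jones,6396.34                       ░
34,London,90.71,2024-03-15,Carol Brown,2281.16                       ░
63,Tokyo,37.22,2024-09-06,Bob Lee,5809.22                            ░
                                                                     ░
                                                                     ░
                                                                     ░
                                                                     ░
                                                                     ░
                                                                     ░
                                                                     ░
                                                                     ░
                                                                     ▼


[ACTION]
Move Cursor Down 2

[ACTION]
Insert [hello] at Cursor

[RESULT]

age,city,score,date,name,amount                                      ▲
76,Sydney,99.61,2024-03-03,Bob Jones,1510.20                         █
hello█0,Toronto,67.32,2024-01-02,Ivy Smith,4640.92                   ░
67,Mumbai,62.48,2024-06-21,Hank Taylor,9490.07                       ░
32,London,44.77,2024-05-14,Frank Wilson,76.12                        ░
58,Paris,27.04,2024-12-13,Alice Wilson,9792.10                       ░
73,New York,88.93,2024-02-03,Jack Brown,8625.37                      ░
80,Berlin,74.23,2024-03-28,Alice Taylor,1734.35                      ░
58,Toronto,74.62,2024-06-19,Frank Smith,2487.47                      ░
71,Toronto,45.39,2024-05-17,Bob Hall,2444.57                         ░
27,Mumbai,14.20,2024-02-28,Alice Davis,7389.02                       ░
30,Berlin,81.94,2024-10-24,Alice Davis,2474.26                       ░
36,Tokyo,76.10,2024-03-15,Dave Hall,5439.18                          ░
41,Toronto,15.08,2024-05-14,Grace Clark,8681.71                      ░
61,Tokyo,75.10,2024-04-16,Ivy King,7326.55                           ░
24,Toronto,78.51,2024-01-07,Dave Jones,6448.44                       ░
49,Sydney,70.05,2024-03-01,Grace Brown,7176.39                       ░
22,New York,1.06,2024-05-11,Dave Jones,6396.34                       ░
34,London,90.71,2024-03-15,Carol Brown,2281.16                       ░
63,Tokyo,37.22,2024-09-06,Bob Lee,5809.22                            ░
                                                                     ░
                                                                     ░
                                                                     ░
                                                                     ░
                                                                     ░
                                                                     ░
                                                                     ░
                                                                     ░
                                                                     ▼


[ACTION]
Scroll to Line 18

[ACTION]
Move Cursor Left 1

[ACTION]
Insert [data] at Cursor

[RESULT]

age,city,score,date,name,amount                                      ▲
76,Sydney,99.61,2024-03-03,Bob Jones,1510.20                         █
helldata█80,Toronto,67.32,2024-01-02,Ivy Smith,4640.92               ░
67,Mumbai,62.48,2024-06-21,Hank Taylor,9490.07                       ░
32,London,44.77,2024-05-14,Frank Wilson,76.12                        ░
58,Paris,27.04,2024-12-13,Alice Wilson,9792.10                       ░
73,New York,88.93,2024-02-03,Jack Brown,8625.37                      ░
80,Berlin,74.23,2024-03-28,Alice Taylor,1734.35                      ░
58,Toronto,74.62,2024-06-19,Frank Smith,2487.47                      ░
71,Toronto,45.39,2024-05-17,Bob Hall,2444.57                         ░
27,Mumbai,14.20,2024-02-28,Alice Davis,7389.02                       ░
30,Berlin,81.94,2024-10-24,Alice Davis,2474.26                       ░
36,Tokyo,76.10,2024-03-15,Dave Hall,5439.18                          ░
41,Toronto,15.08,2024-05-14,Grace Clark,8681.71                      ░
61,Tokyo,75.10,2024-04-16,Ivy King,7326.55                           ░
24,Toronto,78.51,2024-01-07,Dave Jones,6448.44                       ░
49,Sydney,70.05,2024-03-01,Grace Brown,7176.39                       ░
22,New York,1.06,2024-05-11,Dave Jones,6396.34                       ░
34,London,90.71,2024-03-15,Carol Brown,2281.16                       ░
63,Tokyo,37.22,2024-09-06,Bob Lee,5809.22                            ░
                                                                     ░
                                                                     ░
                                                                     ░
                                                                     ░
                                                                     ░
                                                                     ░
                                                                     ░
                                                                     ░
                                                                     ▼


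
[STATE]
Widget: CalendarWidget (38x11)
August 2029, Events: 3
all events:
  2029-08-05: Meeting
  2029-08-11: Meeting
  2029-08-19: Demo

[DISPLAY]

             August 2029              
Mo Tu We Th Fr Sa Su                  
       1  2  3  4  5*                 
 6  7  8  9 10 11* 12                 
13 14 15 16 17 18 19*                 
20 21 22 23 24 25 26                  
27 28 29 30 31                        
                                      
                                      
                                      
                                      


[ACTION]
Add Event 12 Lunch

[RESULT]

             August 2029              
Mo Tu We Th Fr Sa Su                  
       1  2  3  4  5*                 
 6  7  8  9 10 11* 12*                
13 14 15 16 17 18 19*                 
20 21 22 23 24 25 26                  
27 28 29 30 31                        
                                      
                                      
                                      
                                      


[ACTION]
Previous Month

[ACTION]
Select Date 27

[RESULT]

              July 2029               
Mo Tu We Th Fr Sa Su                  
                   1                  
 2  3  4  5  6  7  8                  
 9 10 11 12 13 14 15                  
16 17 18 19 20 21 22                  
23 24 25 26 [27] 28 29                
30 31                                 
                                      
                                      
                                      


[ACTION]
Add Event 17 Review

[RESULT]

              July 2029               
Mo Tu We Th Fr Sa Su                  
                   1                  
 2  3  4  5  6  7  8                  
 9 10 11 12 13 14 15                  
16 17* 18 19 20 21 22                 
23 24 25 26 [27] 28 29                
30 31                                 
                                      
                                      
                                      


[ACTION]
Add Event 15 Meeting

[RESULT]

              July 2029               
Mo Tu We Th Fr Sa Su                  
                   1                  
 2  3  4  5  6  7  8                  
 9 10 11 12 13 14 15*                 
16 17* 18 19 20 21 22                 
23 24 25 26 [27] 28 29                
30 31                                 
                                      
                                      
                                      


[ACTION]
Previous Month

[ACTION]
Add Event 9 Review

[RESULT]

              June 2029               
Mo Tu We Th Fr Sa Su                  
             1  2  3                  
 4  5  6  7  8  9* 10                 
11 12 13 14 15 16 17                  
18 19 20 21 22 23 24                  
25 26 27 28 29 30                     
                                      
                                      
                                      
                                      


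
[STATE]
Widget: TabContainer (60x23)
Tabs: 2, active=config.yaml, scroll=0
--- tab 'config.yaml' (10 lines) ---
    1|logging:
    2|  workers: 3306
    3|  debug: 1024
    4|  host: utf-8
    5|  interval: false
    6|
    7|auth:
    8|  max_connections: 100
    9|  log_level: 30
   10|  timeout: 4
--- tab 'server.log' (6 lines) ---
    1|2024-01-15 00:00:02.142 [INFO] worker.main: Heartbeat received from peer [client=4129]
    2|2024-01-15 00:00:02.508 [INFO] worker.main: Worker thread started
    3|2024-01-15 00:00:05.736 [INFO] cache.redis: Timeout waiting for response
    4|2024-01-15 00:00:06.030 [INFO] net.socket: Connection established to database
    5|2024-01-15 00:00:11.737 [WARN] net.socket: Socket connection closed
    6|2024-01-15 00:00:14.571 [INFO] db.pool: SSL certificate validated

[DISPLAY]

[config.yaml]│ server.log                                   
────────────────────────────────────────────────────────────
logging:                                                    
  workers: 3306                                             
  debug: 1024                                               
  host: utf-8                                               
  interval: false                                           
                                                            
auth:                                                       
  max_connections: 100                                      
  log_level: 30                                             
  timeout: 4                                                
                                                            
                                                            
                                                            
                                                            
                                                            
                                                            
                                                            
                                                            
                                                            
                                                            
                                                            


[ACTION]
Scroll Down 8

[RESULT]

[config.yaml]│ server.log                                   
────────────────────────────────────────────────────────────
  log_level: 30                                             
  timeout: 4                                                
                                                            
                                                            
                                                            
                                                            
                                                            
                                                            
                                                            
                                                            
                                                            
                                                            
                                                            
                                                            
                                                            
                                                            
                                                            
                                                            
                                                            
                                                            
                                                            


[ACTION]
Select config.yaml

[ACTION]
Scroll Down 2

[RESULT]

[config.yaml]│ server.log                                   
────────────────────────────────────────────────────────────
  debug: 1024                                               
  host: utf-8                                               
  interval: false                                           
                                                            
auth:                                                       
  max_connections: 100                                      
  log_level: 30                                             
  timeout: 4                                                
                                                            
                                                            
                                                            
                                                            
                                                            
                                                            
                                                            
                                                            
                                                            
                                                            
                                                            
                                                            
                                                            


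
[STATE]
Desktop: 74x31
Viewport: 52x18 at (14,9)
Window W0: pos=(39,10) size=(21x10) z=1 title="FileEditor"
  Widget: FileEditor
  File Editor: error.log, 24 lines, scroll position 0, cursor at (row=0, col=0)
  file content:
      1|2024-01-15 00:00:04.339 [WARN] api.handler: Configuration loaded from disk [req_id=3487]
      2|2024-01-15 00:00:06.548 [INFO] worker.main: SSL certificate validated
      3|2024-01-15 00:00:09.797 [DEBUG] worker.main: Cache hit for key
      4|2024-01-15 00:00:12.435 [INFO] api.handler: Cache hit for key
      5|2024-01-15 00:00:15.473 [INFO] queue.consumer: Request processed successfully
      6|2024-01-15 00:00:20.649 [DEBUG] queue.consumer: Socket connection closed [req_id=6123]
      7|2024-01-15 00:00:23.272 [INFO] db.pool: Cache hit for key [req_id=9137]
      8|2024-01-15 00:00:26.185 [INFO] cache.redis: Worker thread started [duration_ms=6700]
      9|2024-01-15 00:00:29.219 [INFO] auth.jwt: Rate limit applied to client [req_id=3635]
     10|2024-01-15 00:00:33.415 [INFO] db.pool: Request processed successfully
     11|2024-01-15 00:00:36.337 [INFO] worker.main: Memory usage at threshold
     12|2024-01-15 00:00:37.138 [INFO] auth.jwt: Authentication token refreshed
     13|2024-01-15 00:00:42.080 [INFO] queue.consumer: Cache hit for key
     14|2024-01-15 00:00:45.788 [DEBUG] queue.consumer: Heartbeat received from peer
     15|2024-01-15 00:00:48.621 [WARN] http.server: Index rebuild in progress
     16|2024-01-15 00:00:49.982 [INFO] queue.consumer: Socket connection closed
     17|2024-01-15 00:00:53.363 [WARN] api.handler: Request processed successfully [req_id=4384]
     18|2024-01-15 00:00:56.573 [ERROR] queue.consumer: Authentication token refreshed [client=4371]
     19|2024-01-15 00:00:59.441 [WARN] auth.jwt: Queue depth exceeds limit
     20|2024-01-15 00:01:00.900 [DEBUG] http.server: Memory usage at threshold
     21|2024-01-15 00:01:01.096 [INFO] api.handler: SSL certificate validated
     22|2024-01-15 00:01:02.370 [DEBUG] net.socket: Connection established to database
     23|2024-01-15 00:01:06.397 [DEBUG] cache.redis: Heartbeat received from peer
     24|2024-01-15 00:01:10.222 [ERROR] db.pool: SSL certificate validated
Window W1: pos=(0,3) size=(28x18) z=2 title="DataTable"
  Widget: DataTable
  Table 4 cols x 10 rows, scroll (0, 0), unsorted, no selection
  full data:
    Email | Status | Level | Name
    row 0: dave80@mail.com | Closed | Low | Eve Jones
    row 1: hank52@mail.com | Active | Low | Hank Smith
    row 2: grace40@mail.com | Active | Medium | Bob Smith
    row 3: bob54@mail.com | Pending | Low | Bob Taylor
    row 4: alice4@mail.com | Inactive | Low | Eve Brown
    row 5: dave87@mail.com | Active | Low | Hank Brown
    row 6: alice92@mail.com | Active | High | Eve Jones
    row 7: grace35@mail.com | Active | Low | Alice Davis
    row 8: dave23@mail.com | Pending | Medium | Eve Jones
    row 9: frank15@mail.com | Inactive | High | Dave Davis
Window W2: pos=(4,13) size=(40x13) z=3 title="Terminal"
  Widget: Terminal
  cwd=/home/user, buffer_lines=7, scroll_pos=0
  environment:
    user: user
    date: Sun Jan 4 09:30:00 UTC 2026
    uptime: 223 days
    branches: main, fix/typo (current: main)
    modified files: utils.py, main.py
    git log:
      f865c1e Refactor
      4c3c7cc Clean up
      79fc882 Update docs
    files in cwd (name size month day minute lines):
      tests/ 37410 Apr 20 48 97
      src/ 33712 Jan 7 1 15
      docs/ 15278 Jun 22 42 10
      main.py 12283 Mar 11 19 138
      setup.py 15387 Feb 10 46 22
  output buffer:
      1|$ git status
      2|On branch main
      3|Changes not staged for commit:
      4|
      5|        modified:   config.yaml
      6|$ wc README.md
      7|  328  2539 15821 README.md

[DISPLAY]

om │Active  │┃                                      
com│Active  │┃           ┏━━━━━━━━━━━━━━━━━━━┓      
m  │Pending │┃           ┃ FileEditor        ┃      
om │Inactive│┃           ┠───────────────────┨      
━━━━━━━━━━━━━━━━━━━━━━━━━━━━━┓-01-15 00:00:0▲┃      
                             ┃-01-15 00:00:0█┃      
─────────────────────────────┨-01-15 00:00:0░┃      
tus                          ┃-01-15 00:00:1░┃      
 main                        ┃-01-15 00:00:1░┃      
ot staged for commit:        ┃-01-15 00:00:2▼┃      
                             ┃━━━━━━━━━━━━━━━┛      
odified:   config.yaml       ┃                      
ME.md                        ┃                      
39 15821 README.md           ┃                      
                             ┃                      
                             ┃                      
━━━━━━━━━━━━━━━━━━━━━━━━━━━━━┛                      
                                                    


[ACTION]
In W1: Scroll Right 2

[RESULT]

 │Active  │Lo┃                                      
m│Active  │Me┃           ┏━━━━━━━━━━━━━━━━━━━┓      
 │Pending │Lo┃           ┃ FileEditor        ┃      
 │Inactive│Lo┃           ┠───────────────────┨      
━━━━━━━━━━━━━━━━━━━━━━━━━━━━━┓-01-15 00:00:0▲┃      
                             ┃-01-15 00:00:0█┃      
─────────────────────────────┨-01-15 00:00:0░┃      
tus                          ┃-01-15 00:00:1░┃      
 main                        ┃-01-15 00:00:1░┃      
ot staged for commit:        ┃-01-15 00:00:2▼┃      
                             ┃━━━━━━━━━━━━━━━┛      
odified:   config.yaml       ┃                      
ME.md                        ┃                      
39 15821 README.md           ┃                      
                             ┃                      
                             ┃                      
━━━━━━━━━━━━━━━━━━━━━━━━━━━━━┛                      
                                                    


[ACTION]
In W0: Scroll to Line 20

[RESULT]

 │Active  │Lo┃                                      
m│Active  │Me┃           ┏━━━━━━━━━━━━━━━━━━━┓      
 │Pending │Lo┃           ┃ FileEditor        ┃      
 │Inactive│Lo┃           ┠───────────────────┨      
━━━━━━━━━━━━━━━━━━━━━━━━━━━━━┓-01-15 00:00:5▲┃      
                             ┃-01-15 00:01:0░┃      
─────────────────────────────┨-01-15 00:01:0░┃      
tus                          ┃-01-15 00:01:0░┃      
 main                        ┃-01-15 00:01:0█┃      
ot staged for commit:        ┃-01-15 00:01:1▼┃      
                             ┃━━━━━━━━━━━━━━━┛      
odified:   config.yaml       ┃                      
ME.md                        ┃                      
39 15821 README.md           ┃                      
                             ┃                      
                             ┃                      
━━━━━━━━━━━━━━━━━━━━━━━━━━━━━┛                      
                                                    


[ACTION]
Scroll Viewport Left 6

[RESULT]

il.com │Active  │Lo┃                                
ail.com│Active  │Me┃           ┏━━━━━━━━━━━━━━━━━━━┓
l.com  │Pending │Lo┃           ┃ FileEditor        ┃
il.com │Inactive│Lo┃           ┠───────────────────┨
━━━━━━━━━━━━━━━━━━━━━━━━━━━━━━━━━━━┓-01-15 00:00:5▲┃
rminal                             ┃-01-15 00:01:0░┃
───────────────────────────────────┨-01-15 00:01:0░┃
it status                          ┃-01-15 00:01:0░┃
branch main                        ┃-01-15 00:01:0█┃
nges not staged for commit:        ┃-01-15 00:01:1▼┃
                                   ┃━━━━━━━━━━━━━━━┛
     modified:   config.yaml       ┃                
c README.md                        ┃                
28  2539 15821 README.md           ┃                
                                   ┃                
                                   ┃                
━━━━━━━━━━━━━━━━━━━━━━━━━━━━━━━━━━━┛                
                                                    
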